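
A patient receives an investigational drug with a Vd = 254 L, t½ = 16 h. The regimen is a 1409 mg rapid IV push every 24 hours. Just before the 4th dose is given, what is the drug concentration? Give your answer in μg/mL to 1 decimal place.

f = (1/2)^(τ/t½) = (1/2)^(24/16) ≈ 0.3536.
C₀ = D/Vd = 1409/254 ≈ 5.547 μg/mL.
Before the 4th dose, 3 doses have been given. Superposition: Cmin = C₀·(f + f² + … + f^3).
≈ 5.547 × (0.3536 + 0.1250 + 0.0442) ≈ 5.547 × 0.5228 ≈ 2.900 μg/mL.

2.9 μg/mL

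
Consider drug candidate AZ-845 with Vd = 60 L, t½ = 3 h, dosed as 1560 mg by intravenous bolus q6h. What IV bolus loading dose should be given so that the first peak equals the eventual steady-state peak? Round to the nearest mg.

f = (1/2)^(6/3) ≈ 0.250000; accumulation ratio R = 1/(1−f) ≈ 1.33333.
Loading dose to hit Cmax,ss on first dose: D_load = D_maint·R ≈ 1560 × 1.33333 ≈ 2079.99 mg.

2080 mg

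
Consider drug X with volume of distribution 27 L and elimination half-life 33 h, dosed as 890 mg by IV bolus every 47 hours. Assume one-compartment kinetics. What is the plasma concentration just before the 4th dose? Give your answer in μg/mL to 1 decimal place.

f = (1/2)^(τ/t½) = (1/2)^(47/33) ≈ 0.3726.
C₀ = D/Vd = 890/27 ≈ 32.963 μg/mL.
Before the 4th dose, 3 doses have been given. Superposition: Cmin = C₀·(f + f² + … + f^3).
≈ 32.963 × (0.3726 + 0.1388 + 0.0517) ≈ 32.963 × 0.5631 ≈ 18.561 μg/mL.

18.6 μg/mL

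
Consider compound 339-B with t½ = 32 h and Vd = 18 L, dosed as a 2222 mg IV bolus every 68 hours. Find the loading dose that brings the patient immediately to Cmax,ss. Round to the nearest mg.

2883 mg

f = (1/2)^(68/32) ≈ 0.229251; accumulation ratio R = 1/(1−f) ≈ 1.29744.
Loading dose to hit Cmax,ss on first dose: D_load = D_maint·R ≈ 2222 × 1.29744 ≈ 2882.91 mg.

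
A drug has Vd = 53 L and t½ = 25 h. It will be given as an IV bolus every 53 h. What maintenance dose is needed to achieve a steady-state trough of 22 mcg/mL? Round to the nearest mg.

3903 mg

τ/t½ = 53/25 ≈ 2.12, so f = (1/2)^(53/25) ≈ 0.230047.
Cmin,ss = (D/Vd)·f/(1−f), so D = Cmin,ss·Vd·(1−f)/f.
D = 22 × 53 × (1−f)/f ≈ 22 × 53 × 3.34694 ≈ 3902.53 mg.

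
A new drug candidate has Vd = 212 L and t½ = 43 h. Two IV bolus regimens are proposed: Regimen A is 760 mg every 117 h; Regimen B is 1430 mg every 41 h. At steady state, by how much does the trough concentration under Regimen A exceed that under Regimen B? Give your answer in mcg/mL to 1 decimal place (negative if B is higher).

-6.6 mcg/mL

Regimen A: f = (1/2)^(117/43) ≈ 0.1517; Cmin,ss = (760/212)·f/(1−f) ≈ 0.641 mcg/mL.
Regimen B: f = (1/2)^(41/43) ≈ 0.5164; Cmin,ss = (1430/212)·f/(1−f) ≈ 7.203 mcg/mL.
Difference ≈ 0.641 − 7.203 ≈ -6.562 mcg/mL.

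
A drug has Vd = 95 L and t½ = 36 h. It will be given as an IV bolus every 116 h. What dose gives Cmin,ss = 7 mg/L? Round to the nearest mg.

τ/t½ = 116/36 ≈ 3.2222, so f = (1/2)^(116/36) ≈ 0.107155.
Cmin,ss = (D/Vd)·f/(1−f), so D = Cmin,ss·Vd·(1−f)/f.
D = 7 × 95 × (1−f)/f ≈ 7 × 95 × 8.33228 ≈ 5540.97 mg.

5541 mg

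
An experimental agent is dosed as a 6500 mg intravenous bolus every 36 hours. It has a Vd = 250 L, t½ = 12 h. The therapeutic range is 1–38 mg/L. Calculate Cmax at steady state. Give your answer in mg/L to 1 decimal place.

29.7 mg/L

τ = 36 h = 3 half-lives, so f = (1/2)^3 = 0.125.
Accumulation ratio R = 1/(1 − f) = 1/0.875 = 8/7.
Single-dose peak C₀ = D/Vd = 6500/250 = 26 mg/L.
Steady-state peak Cmax,ss = C₀·R = 26 × 8/7 ≈ 29.714 mg/L.
Peak 29.7 mg/L vs MTC 38 mg/L: below toxic threshold.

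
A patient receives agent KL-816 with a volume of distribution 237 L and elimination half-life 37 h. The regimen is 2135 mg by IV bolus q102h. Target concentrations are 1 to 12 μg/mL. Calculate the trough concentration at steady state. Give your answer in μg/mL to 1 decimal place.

1.6 μg/mL

k = ln2/t½ = ln2/37 ≈ 0.018734 h⁻¹; fraction remaining f = e^(−kτ) = e^(−0.018734×102) ≈ 0.1480.
Each bolus raises the concentration by D/Vd = 2135/237 ≈ 9.008 μg/mL.
Steady-state trough Cmin,ss = C₀·f/(1−f) ≈ 9.008 × 0.1480/0.8520 ≈ 1.565 μg/mL.
Trough 1.6 μg/mL vs MEC 1 μg/mL: adequate.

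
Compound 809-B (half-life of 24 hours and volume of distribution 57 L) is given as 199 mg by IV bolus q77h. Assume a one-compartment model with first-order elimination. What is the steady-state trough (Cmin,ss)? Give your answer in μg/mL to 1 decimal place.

k = ln2/t½ = ln2/24 ≈ 0.028881 h⁻¹; fraction remaining f = e^(−kτ) = e^(−0.028881×77) ≈ 0.1082.
Accumulation ratio R = 1/(1 − f) ≈ 1/0.8918 ≈ 1.1213.
Single-dose peak C₀ = D/Vd = 199/57 ≈ 3.491 μg/mL.
Cmax,ss = C₀/(1 − f) ≈ 3.491/0.8918 ≈ 3.915 μg/mL.
One interval later, Cmin,ss = Cmax,ss·e^(−kτ) ≈ 3.915 × 0.1082 ≈ 0.424 μg/mL.

0.4 μg/mL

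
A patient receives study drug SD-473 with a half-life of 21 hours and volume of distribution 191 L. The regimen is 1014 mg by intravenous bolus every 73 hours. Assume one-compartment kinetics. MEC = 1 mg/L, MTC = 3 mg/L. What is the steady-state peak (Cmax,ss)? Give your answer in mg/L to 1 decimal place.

5.8 mg/L

k = ln2/t½ = ln2/21 ≈ 0.033007 h⁻¹; fraction remaining f = e^(−kτ) = e^(−0.033007×73) ≈ 0.0899.
Accumulation ratio R = 1/(1 − f) ≈ 1/0.9101 ≈ 1.0988.
Single-dose peak C₀ = D/Vd = 1014/191 ≈ 5.309 mg/L.
Steady-state peak Cmax,ss = C₀·R ≈ 5.309 × 1.0988 ≈ 5.834 mg/L.
Peak 5.8 mg/L vs MTC 3 mg/L: exceeds toxic threshold.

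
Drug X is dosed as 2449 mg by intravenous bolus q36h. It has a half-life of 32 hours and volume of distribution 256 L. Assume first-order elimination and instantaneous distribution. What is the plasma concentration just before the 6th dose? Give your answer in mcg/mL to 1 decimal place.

f = (1/2)^(τ/t½) = (1/2)^(36/32) ≈ 0.4585.
C₀ = D/Vd = 2449/256 ≈ 9.566 mcg/mL.
Before the 6th dose, 5 doses have been given. Superposition: Cmin = C₀·(f + f² + … + f^5).
≈ 9.566 × (0.4585 + 0.2102 + 0.0964 + 0.0442 + 0.0203) ≈ 9.566 × 0.8296 ≈ 7.936 mcg/mL.

7.9 mcg/mL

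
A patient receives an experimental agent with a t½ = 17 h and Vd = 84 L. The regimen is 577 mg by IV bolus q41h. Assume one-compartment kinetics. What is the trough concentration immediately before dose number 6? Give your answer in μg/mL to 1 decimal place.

1.6 μg/mL

f = (1/2)^(τ/t½) = (1/2)^(41/17) ≈ 0.1879.
C₀ = D/Vd = 577/84 ≈ 6.869 μg/mL.
Before the 6th dose, 5 doses have been given. Superposition: Cmin = C₀·(f + f² + … + f^5).
≈ 6.869 × (0.1879 + 0.0353 + 0.0066 + 0.0012 + 0.0002) ≈ 6.869 × 0.2312 ≈ 1.588 μg/mL.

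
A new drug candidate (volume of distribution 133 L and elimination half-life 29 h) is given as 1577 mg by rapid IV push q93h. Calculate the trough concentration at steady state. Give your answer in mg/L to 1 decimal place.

1.4 mg/L

k = ln2/t½ = ln2/29 ≈ 0.023902 h⁻¹; fraction remaining f = e^(−kτ) = e^(−0.023902×93) ≈ 0.1083.
Accumulation ratio R = 1/(1 − f) ≈ 1/0.8917 ≈ 1.1215.
Each bolus raises the concentration by D/Vd = 1577/133 ≈ 11.857 mg/L.
Cmax,ss = C₀/(1 − f) ≈ 11.857/0.8917 ≈ 13.297 mg/L.
Steady-state trough Cmin,ss = Cmax,ss·f ≈ 13.297 × 0.1083 ≈ 1.440 mg/L.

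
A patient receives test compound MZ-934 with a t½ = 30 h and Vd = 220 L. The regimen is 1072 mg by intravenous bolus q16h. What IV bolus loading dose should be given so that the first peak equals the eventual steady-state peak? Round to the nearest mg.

f = (1/2)^(16/30) ≈ 0.690956; accumulation ratio R = 1/(1−f) ≈ 3.23579.
Loading dose to hit Cmax,ss on first dose: D_load = D_maint·R ≈ 1072 × 3.23579 ≈ 3468.77 mg.

3469 mg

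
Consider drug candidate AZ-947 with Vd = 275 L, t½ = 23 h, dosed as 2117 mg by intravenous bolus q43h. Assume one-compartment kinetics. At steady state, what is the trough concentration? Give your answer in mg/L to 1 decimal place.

τ/t½ = 43/23 ≈ 1.8696, so fraction remaining f = (1/2)^(43/23) ≈ 0.2737.
At steady state, accumulation factor R = 1/(1 − e^(−kτ)) ≈ 1.3768.
Each bolus raises the concentration by D/Vd = 2117/275 ≈ 7.698 mg/L.
Steady-state peak Cmax,ss = C₀·R ≈ 7.698 × 1.3768 ≈ 10.599 mg/L.
Steady-state trough Cmin,ss = Cmax,ss·f ≈ 10.599 × 0.2737 ≈ 2.901 mg/L.

2.9 mg/L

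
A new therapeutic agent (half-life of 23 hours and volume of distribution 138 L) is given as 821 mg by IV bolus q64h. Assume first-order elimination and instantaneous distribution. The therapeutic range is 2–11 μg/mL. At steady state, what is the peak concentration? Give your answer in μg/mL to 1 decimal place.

7.0 μg/mL

τ/t½ = 64/23 ≈ 2.7826, so fraction remaining f = (1/2)^(64/23) ≈ 0.1453.
At steady state, accumulation factor R = 1/(1 − e^(−kτ)) ≈ 1.1700.
Single-dose peak C₀ = D/Vd = 821/138 ≈ 5.949 μg/mL.
Steady-state peak Cmax,ss = C₀·R ≈ 5.949 × 1.1700 ≈ 6.960 μg/mL.
Peak 7.0 μg/mL vs MTC 11 μg/mL: below toxic threshold.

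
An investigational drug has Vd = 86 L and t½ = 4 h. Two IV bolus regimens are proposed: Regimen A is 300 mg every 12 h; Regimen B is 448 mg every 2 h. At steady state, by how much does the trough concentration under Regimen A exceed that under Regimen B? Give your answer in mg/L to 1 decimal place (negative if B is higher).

Regimen A: f = (1/2)^(12/4) ≈ 0.1250; Cmin,ss = (300/86)·f/(1−f) ≈ 0.498 mg/L.
Regimen B: f = (1/2)^(2/4) ≈ 0.7071; Cmin,ss = (448/86)·f/(1−f) ≈ 12.576 mg/L.
Difference ≈ 0.498 − 12.576 ≈ -12.078 mg/L.

-12.1 mg/L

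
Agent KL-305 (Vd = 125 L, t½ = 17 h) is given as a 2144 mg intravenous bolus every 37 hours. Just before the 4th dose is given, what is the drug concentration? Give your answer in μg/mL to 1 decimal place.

4.8 μg/mL

f = (1/2)^(τ/t½) = (1/2)^(37/17) ≈ 0.2212.
C₀ = D/Vd = 2144/125 ≈ 17.152 μg/mL.
Before the 4th dose, 3 doses have been given. Superposition: Cmin = C₀·(f + f² + … + f^3).
≈ 17.152 × (0.2212 + 0.0489 + 0.0108) ≈ 17.152 × 0.2809 ≈ 4.818 μg/mL.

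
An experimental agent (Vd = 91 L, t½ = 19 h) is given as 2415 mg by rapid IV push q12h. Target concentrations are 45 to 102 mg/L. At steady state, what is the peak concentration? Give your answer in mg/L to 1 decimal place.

74.9 mg/L

τ/t½ = 12/19 ≈ 0.63158, so fraction remaining f = (1/2)^(12/19) ≈ 0.6455.
At steady state, accumulation factor R = 1/(1 − e^(−kτ)) ≈ 2.8209.
Each bolus raises the concentration by D/Vd = 2415/91 ≈ 26.538 mg/L.
Steady-state peak Cmax,ss = C₀·R ≈ 26.538 × 2.8209 ≈ 74.861 mg/L.
Peak 74.9 mg/L vs MTC 102 mg/L: below toxic threshold.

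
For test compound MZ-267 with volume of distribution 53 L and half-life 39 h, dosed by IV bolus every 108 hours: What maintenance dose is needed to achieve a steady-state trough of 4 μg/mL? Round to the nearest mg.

τ/t½ = 108/39 ≈ 2.7692, so f = (1/2)^(108/39) ≈ 0.146683.
Cmin,ss = (D/Vd)·f/(1−f), so D = Cmin,ss·Vd·(1−f)/f.
D = 4 × 53 × (1−f)/f ≈ 4 × 53 × 5.81742 ≈ 1233.29 mg.

1233 mg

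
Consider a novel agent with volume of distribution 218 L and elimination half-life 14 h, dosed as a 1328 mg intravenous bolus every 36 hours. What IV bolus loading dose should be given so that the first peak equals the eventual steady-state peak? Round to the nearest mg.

1597 mg

f = (1/2)^(36/14) ≈ 0.168238; accumulation ratio R = 1/(1−f) ≈ 1.20227.
Loading dose to hit Cmax,ss on first dose: D_load = D_maint·R ≈ 1328 × 1.20227 ≈ 1596.61 mg.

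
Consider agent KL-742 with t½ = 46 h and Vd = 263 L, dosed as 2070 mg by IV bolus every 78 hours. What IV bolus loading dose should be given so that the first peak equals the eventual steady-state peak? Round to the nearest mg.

2994 mg

f = (1/2)^(78/46) ≈ 0.308715; accumulation ratio R = 1/(1−f) ≈ 1.44658.
Loading dose to hit Cmax,ss on first dose: D_load = D_maint·R ≈ 2070 × 1.44658 ≈ 2994.42 mg.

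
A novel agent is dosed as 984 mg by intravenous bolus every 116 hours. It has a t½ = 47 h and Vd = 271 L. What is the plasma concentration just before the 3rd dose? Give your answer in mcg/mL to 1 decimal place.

f = (1/2)^(τ/t½) = (1/2)^(116/47) ≈ 0.1807.
C₀ = D/Vd = 984/271 ≈ 3.631 mcg/mL.
Before the 3rd dose, 2 doses have been given. Superposition: Cmin = C₀·(f + f²).
≈ 3.631 × (0.1807 + 0.0327) ≈ 3.631 × 0.2134 ≈ 0.775 mcg/mL.

0.8 mcg/mL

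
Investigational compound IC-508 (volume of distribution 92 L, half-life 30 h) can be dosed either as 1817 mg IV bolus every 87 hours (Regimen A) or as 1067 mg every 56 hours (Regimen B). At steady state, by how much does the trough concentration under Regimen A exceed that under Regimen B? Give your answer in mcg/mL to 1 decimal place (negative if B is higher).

Regimen A: f = (1/2)^(87/30) ≈ 0.1340; Cmin,ss = (1817/92)·f/(1−f) ≈ 3.056 mcg/mL.
Regimen B: f = (1/2)^(56/30) ≈ 0.2742; Cmin,ss = (1067/92)·f/(1−f) ≈ 4.382 mcg/mL.
Difference ≈ 3.056 − 4.382 ≈ -1.326 mcg/mL.

-1.3 mcg/mL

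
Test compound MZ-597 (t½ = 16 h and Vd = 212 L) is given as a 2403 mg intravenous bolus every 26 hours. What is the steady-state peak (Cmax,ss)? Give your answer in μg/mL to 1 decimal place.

16.8 μg/mL

k = ln2/t½ = ln2/16 ≈ 0.043322 h⁻¹; fraction remaining f = e^(−kτ) = e^(−0.043322×26) ≈ 0.3242.
At steady state, accumulation factor R = 1/(1 − e^(−kτ)) ≈ 1.4797.
Single-dose peak C₀ = D/Vd = 2403/212 ≈ 11.335 μg/mL.
Steady-state peak Cmax,ss = C₀·R ≈ 11.335 × 1.4797 ≈ 16.772 μg/mL.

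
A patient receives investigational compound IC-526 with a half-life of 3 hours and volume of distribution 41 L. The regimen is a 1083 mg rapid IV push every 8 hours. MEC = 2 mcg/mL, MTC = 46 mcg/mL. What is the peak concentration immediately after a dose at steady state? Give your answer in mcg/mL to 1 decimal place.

31.4 mcg/mL

Over one 8-h interval, 8/3 ≈ 2.6667 half-lives elapse, leaving f ≈ 0.1575 of each dose.
At steady state, accumulation factor R = 1/(1 − e^(−kτ)) ≈ 1.1869.
Each bolus raises the concentration by D/Vd = 1083/41 ≈ 26.415 mcg/mL.
Steady-state peak Cmax,ss = C₀·R ≈ 26.415 × 1.1869 ≈ 31.352 mcg/mL.
Peak 31.4 mcg/mL vs MTC 46 mcg/mL: below toxic threshold.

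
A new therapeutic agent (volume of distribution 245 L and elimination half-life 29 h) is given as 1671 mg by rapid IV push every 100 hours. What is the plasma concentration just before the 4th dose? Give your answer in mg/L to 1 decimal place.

0.7 mg/L

f = (1/2)^(τ/t½) = (1/2)^(100/29) ≈ 0.0916.
C₀ = D/Vd = 1671/245 ≈ 6.820 mg/L.
Before the 4th dose, 3 doses have been given. Superposition: Cmin = C₀·(f + f² + … + f^3).
≈ 6.820 × (0.0916 + 0.0084 + 0.0008) ≈ 6.820 × 0.1008 ≈ 0.687 mg/L.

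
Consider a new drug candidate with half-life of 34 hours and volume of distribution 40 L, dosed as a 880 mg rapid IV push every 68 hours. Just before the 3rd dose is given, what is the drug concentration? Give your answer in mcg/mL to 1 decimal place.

f = (1/2)^(τ/t½) = (1/2)^(68/34) ≈ 0.2500.
C₀ = D/Vd = 880/40 ≈ 22.000 mcg/mL.
Before the 3rd dose, 2 doses have been given. Superposition: Cmin = C₀·(f + f²).
≈ 22.000 × (0.2500 + 0.0625) ≈ 22.000 × 0.3125 ≈ 6.875 mcg/mL.

6.9 mcg/mL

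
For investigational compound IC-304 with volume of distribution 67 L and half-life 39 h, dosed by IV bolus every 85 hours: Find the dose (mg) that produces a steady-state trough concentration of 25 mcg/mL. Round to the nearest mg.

5913 mg

τ/t½ = 85/39 ≈ 2.1795, so f = (1/2)^(85/39) ≈ 0.220754.
Cmin,ss = (D/Vd)·f/(1−f), so D = Cmin,ss·Vd·(1−f)/f.
D = 25 × 67 × (1−f)/f ≈ 25 × 67 × 3.52993 ≈ 5912.63 mg.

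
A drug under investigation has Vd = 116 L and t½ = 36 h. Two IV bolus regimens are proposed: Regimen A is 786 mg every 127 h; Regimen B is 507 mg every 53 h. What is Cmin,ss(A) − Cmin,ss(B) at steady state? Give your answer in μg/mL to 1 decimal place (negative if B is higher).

Regimen A: f = (1/2)^(127/36) ≈ 0.0867; Cmin,ss = (786/116)·f/(1−f) ≈ 0.643 μg/mL.
Regimen B: f = (1/2)^(53/36) ≈ 0.3604; Cmin,ss = (507/116)·f/(1−f) ≈ 2.463 μg/mL.
Difference ≈ 0.643 − 2.463 ≈ -1.820 μg/mL.

-1.8 μg/mL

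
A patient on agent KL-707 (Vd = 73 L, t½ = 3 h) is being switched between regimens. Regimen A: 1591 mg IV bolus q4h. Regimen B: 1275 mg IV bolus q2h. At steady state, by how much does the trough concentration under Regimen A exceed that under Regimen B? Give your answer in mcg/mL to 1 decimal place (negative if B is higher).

-15.4 mcg/mL

Regimen A: f = (1/2)^(4/3) ≈ 0.3969; Cmin,ss = (1591/73)·f/(1−f) ≈ 14.343 mcg/mL.
Regimen B: f = (1/2)^(2/3) ≈ 0.6300; Cmin,ss = (1275/73)·f/(1−f) ≈ 29.739 mcg/mL.
Difference ≈ 14.343 − 29.739 ≈ -15.396 mcg/mL.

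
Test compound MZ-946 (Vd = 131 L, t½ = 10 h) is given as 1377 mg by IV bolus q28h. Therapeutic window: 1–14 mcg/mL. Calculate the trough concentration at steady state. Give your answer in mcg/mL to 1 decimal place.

τ/t½ = 28/10 ≈ 2.8, so fraction remaining f = (1/2)^(28/10) ≈ 0.1436.
At steady state, accumulation factor R = 1/(1 − e^(−kτ)) ≈ 1.1677.
Each bolus raises the concentration by D/Vd = 1377/131 ≈ 10.511 mcg/mL.
Steady-state peak Cmax,ss = C₀·R ≈ 10.511 × 1.1677 ≈ 12.274 mcg/mL.
One interval later, Cmin,ss = Cmax,ss·e^(−kτ) ≈ 12.274 × 0.1436 ≈ 1.763 mcg/mL.
Trough 1.8 mcg/mL vs MEC 1 mcg/mL: adequate.

1.8 mcg/mL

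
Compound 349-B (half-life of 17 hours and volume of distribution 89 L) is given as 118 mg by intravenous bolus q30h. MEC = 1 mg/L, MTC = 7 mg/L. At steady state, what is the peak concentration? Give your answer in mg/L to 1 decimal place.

1.9 mg/L

τ/t½ = 30/17 ≈ 1.7647, so fraction remaining f = (1/2)^(30/17) ≈ 0.2943.
Accumulation ratio R = 1/(1 − f) ≈ 1/0.7057 ≈ 1.4170.
Single-dose peak C₀ = D/Vd = 118/89 ≈ 1.326 mg/L.
Steady-state peak Cmax,ss = C₀·R ≈ 1.326 × 1.4170 ≈ 1.879 mg/L.
Peak 1.9 mg/L vs MTC 7 mg/L: below toxic threshold.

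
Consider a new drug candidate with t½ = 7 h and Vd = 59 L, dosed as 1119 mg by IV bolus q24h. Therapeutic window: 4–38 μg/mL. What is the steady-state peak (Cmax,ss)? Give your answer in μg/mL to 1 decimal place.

20.9 μg/mL

Over one 24-h interval, 24/7 ≈ 3.4286 half-lives elapse, leaving f ≈ 0.0929 of each dose.
Accumulation ratio R = 1/(1 − f) ≈ 1/0.9071 ≈ 1.1024.
Single-dose peak C₀ = D/Vd = 1119/59 ≈ 18.966 μg/mL.
Steady-state peak Cmax,ss = C₀·R ≈ 18.966 × 1.1024 ≈ 20.908 μg/mL.
Peak 20.9 μg/mL vs MTC 38 μg/mL: below toxic threshold.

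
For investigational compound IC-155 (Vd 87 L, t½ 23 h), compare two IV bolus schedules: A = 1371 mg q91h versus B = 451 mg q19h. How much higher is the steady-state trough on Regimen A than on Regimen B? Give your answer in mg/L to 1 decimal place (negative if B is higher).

-5.6 mg/L

Regimen A: f = (1/2)^(91/23) ≈ 0.0644; Cmin,ss = (1371/87)·f/(1−f) ≈ 1.085 mg/L.
Regimen B: f = (1/2)^(19/23) ≈ 0.5641; Cmin,ss = (451/87)·f/(1−f) ≈ 6.709 mg/L.
Difference ≈ 1.085 − 6.709 ≈ -5.624 mg/L.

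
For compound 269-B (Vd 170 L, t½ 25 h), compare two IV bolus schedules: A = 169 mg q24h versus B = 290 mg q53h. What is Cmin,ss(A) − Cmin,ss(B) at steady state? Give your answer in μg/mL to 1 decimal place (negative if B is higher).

Regimen A: f = (1/2)^(24/25) ≈ 0.5141; Cmin,ss = (169/170)·f/(1−f) ≈ 1.052 μg/mL.
Regimen B: f = (1/2)^(53/25) ≈ 0.2300; Cmin,ss = (290/170)·f/(1−f) ≈ 0.510 μg/mL.
Difference ≈ 1.052 − 0.510 ≈ 0.542 μg/mL.

0.5 μg/mL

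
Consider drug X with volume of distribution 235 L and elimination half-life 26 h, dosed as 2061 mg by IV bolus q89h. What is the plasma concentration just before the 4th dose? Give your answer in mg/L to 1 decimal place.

f = (1/2)^(τ/t½) = (1/2)^(89/26) ≈ 0.0932.
C₀ = D/Vd = 2061/235 ≈ 8.770 mg/L.
Before the 4th dose, 3 doses have been given. Superposition: Cmin = C₀·(f + f² + … + f^3).
≈ 8.770 × (0.0932 + 0.0087 + 0.0008) ≈ 8.770 × 0.1027 ≈ 0.901 mg/L.

0.9 mg/L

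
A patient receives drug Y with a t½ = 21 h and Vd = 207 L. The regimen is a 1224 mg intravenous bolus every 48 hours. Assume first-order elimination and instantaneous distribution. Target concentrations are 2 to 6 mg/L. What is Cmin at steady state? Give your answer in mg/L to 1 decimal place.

k = ln2/t½ = ln2/21 ≈ 0.033007 h⁻¹; fraction remaining f = e^(−kτ) = e^(−0.033007×48) ≈ 0.2051.
At steady state, accumulation factor R = 1/(1 − e^(−kτ)) ≈ 1.2580.
Single-dose peak C₀ = D/Vd = 1224/207 ≈ 5.913 mg/L.
Cmax,ss = C₀/(1 − f) ≈ 5.913/0.7949 ≈ 7.439 mg/L.
One interval later, Cmin,ss = Cmax,ss·e^(−kτ) ≈ 7.439 × 0.2051 ≈ 1.526 mg/L.
Trough 1.5 mg/L vs MEC 2 mg/L: subtherapeutic.

1.5 mg/L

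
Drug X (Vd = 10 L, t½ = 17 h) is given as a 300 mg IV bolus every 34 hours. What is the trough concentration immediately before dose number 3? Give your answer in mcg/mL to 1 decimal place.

9.4 mcg/mL

f = (1/2)^(τ/t½) = (1/2)^(34/17) ≈ 0.2500.
C₀ = D/Vd = 300/10 ≈ 30.000 mcg/mL.
Before the 3rd dose, 2 doses have been given. Superposition: Cmin = C₀·(f + f²).
≈ 30.000 × (0.2500 + 0.0625) ≈ 30.000 × 0.3125 ≈ 9.375 mcg/mL.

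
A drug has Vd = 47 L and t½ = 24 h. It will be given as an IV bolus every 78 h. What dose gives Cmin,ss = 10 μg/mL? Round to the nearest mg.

4001 mg

τ/t½ = 78/24 ≈ 3.25, so f = (1/2)^(78/24) ≈ 0.105112.
Cmin,ss = (D/Vd)·f/(1−f), so D = Cmin,ss·Vd·(1−f)/f.
D = 10 × 47 × (1−f)/f ≈ 10 × 47 × 8.51366 ≈ 4001.42 mg.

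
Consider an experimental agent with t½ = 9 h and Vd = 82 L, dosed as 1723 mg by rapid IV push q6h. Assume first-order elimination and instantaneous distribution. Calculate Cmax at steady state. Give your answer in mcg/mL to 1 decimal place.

τ/t½ = 6/9 ≈ 0.66667, so fraction remaining f = (1/2)^(6/9) ≈ 0.6300.
Accumulation ratio R = 1/(1 − f) ≈ 1/0.3700 ≈ 2.7027.
Each bolus raises the concentration by D/Vd = 1723/82 ≈ 21.012 mcg/mL.
Cmax,ss = C₀/(1 − f) ≈ 21.012/0.3700 ≈ 56.789 mcg/mL.

56.8 mcg/mL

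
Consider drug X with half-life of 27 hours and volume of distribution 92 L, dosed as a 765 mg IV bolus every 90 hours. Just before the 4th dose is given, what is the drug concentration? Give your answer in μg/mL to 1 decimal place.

f = (1/2)^(τ/t½) = (1/2)^(90/27) ≈ 0.0992.
C₀ = D/Vd = 765/92 ≈ 8.315 μg/mL.
Before the 4th dose, 3 doses have been given. Superposition: Cmin = C₀·(f + f² + … + f^3).
≈ 8.315 × (0.0992 + 0.0098 + 0.0010) ≈ 8.315 × 0.1100 ≈ 0.915 μg/mL.

0.9 μg/mL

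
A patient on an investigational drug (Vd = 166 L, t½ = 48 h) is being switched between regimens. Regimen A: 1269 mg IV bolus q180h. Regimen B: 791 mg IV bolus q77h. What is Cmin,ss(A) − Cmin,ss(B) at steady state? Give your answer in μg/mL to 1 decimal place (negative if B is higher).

-1.7 μg/mL

Regimen A: f = (1/2)^(180/48) ≈ 0.0743; Cmin,ss = (1269/166)·f/(1−f) ≈ 0.614 μg/mL.
Regimen B: f = (1/2)^(77/48) ≈ 0.3289; Cmin,ss = (791/166)·f/(1−f) ≈ 2.335 μg/mL.
Difference ≈ 0.614 − 2.335 ≈ -1.721 μg/mL.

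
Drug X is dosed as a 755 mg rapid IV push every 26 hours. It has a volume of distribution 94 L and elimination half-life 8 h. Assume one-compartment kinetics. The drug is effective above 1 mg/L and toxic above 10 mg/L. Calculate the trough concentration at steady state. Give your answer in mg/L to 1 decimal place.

0.9 mg/L

τ/t½ = 26/8 ≈ 3.25, so fraction remaining f = (1/2)^(26/8) ≈ 0.1051.
Single-dose peak C₀ = D/Vd = 755/94 ≈ 8.032 mg/L.
Steady-state trough Cmin,ss = C₀·f/(1−f) ≈ 8.032 × 0.1051/0.8949 ≈ 0.943 mg/L.
Trough 0.9 mg/L vs MEC 1 mg/L: subtherapeutic.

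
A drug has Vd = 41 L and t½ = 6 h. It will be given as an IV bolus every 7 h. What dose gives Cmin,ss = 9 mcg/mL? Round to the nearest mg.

τ/t½ = 7/6 ≈ 1.1667, so f = (1/2)^(7/6) ≈ 0.445449.
Cmin,ss = (D/Vd)·f/(1−f), so D = Cmin,ss·Vd·(1−f)/f.
D = 9 × 41 × (1−f)/f ≈ 9 × 41 × 1.24493 ≈ 459.38 mg.

459 mg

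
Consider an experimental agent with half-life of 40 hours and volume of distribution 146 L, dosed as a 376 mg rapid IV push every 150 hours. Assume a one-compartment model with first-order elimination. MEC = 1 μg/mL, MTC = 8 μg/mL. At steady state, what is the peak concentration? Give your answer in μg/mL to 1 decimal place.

Over one 150-h interval, 150/40 ≈ 3.75 half-lives elapse, leaving f ≈ 0.0743 of each dose.
At steady state, accumulation factor R = 1/(1 − e^(−kτ)) ≈ 1.0803.
Each bolus raises the concentration by D/Vd = 376/146 ≈ 2.575 μg/mL.
Cmax,ss = C₀/(1 − f) ≈ 2.575/0.9257 ≈ 2.782 μg/mL.
Peak 2.8 μg/mL vs MTC 8 μg/mL: below toxic threshold.

2.8 μg/mL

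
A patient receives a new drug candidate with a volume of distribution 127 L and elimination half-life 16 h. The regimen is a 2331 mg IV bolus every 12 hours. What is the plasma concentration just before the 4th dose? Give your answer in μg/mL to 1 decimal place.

f = (1/2)^(τ/t½) = (1/2)^(12/16) ≈ 0.5946.
C₀ = D/Vd = 2331/127 ≈ 18.354 μg/mL.
Before the 4th dose, 3 doses have been given. Superposition: Cmin = C₀·(f + f² + … + f^3).
≈ 18.354 × (0.5946 + 0.3535 + 0.2102) ≈ 18.354 × 1.1583 ≈ 21.259 μg/mL.

21.3 μg/mL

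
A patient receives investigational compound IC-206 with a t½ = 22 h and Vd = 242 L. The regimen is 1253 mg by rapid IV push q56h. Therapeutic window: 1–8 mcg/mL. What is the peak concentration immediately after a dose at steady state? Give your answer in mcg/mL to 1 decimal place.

τ/t½ = 56/22 ≈ 2.5455, so fraction remaining f = (1/2)^(56/22) ≈ 0.1713.
At steady state, accumulation factor R = 1/(1 − e^(−kτ)) ≈ 1.2067.
Single-dose peak C₀ = D/Vd = 1253/242 ≈ 5.178 mcg/mL.
Steady-state peak Cmax,ss = C₀·R ≈ 5.178 × 1.2067 ≈ 6.248 mcg/mL.
Peak 6.2 mcg/mL vs MTC 8 mcg/mL: below toxic threshold.

6.2 mcg/mL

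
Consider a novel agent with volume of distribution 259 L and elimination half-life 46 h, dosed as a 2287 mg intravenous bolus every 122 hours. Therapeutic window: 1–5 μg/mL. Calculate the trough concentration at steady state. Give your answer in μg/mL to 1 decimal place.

1.7 μg/mL

k = ln2/t½ = ln2/46 ≈ 0.015068 h⁻¹; fraction remaining f = e^(−kτ) = e^(−0.015068×122) ≈ 0.1591.
Accumulation ratio R = 1/(1 − f) ≈ 1/0.8409 ≈ 1.1892.
Single-dose peak C₀ = D/Vd = 2287/259 ≈ 8.830 μg/mL.
Cmax,ss = C₀/(1 − f) ≈ 8.830/0.8409 ≈ 10.501 μg/mL.
Steady-state trough Cmin,ss = Cmax,ss·f ≈ 10.501 × 0.1591 ≈ 1.671 μg/mL.
Trough 1.7 μg/mL vs MEC 1 μg/mL: adequate.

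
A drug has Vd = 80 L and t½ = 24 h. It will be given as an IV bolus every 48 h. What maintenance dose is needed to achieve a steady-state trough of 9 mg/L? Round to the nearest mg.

τ/t½ = 48/24 ≈ 2, so f = (1/2)^(48/24) ≈ 0.250000.
Cmin,ss = (D/Vd)·f/(1−f), so D = Cmin,ss·Vd·(1−f)/f.
D = 9 × 80 × (1−f)/f ≈ 9 × 80 × 3.00000 ≈ 2160.00 mg.

2160 mg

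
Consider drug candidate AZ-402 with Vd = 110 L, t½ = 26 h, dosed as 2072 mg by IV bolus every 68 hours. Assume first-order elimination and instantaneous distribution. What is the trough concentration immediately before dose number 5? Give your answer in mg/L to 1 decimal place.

3.7 mg/L

f = (1/2)^(τ/t½) = (1/2)^(68/26) ≈ 0.1632.
C₀ = D/Vd = 2072/110 ≈ 18.836 mg/L.
Before the 5th dose, 4 doses have been given. Superposition: Cmin = C₀·(f + f² + … + f^4).
≈ 18.836 × (0.1632 + 0.0266 + 0.0043 + 0.0007) ≈ 18.836 × 0.1948 ≈ 3.669 mg/L.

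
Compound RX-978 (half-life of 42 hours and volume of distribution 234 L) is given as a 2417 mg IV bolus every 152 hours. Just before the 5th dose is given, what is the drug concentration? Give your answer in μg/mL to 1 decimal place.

f = (1/2)^(τ/t½) = (1/2)^(152/42) ≈ 0.0814.
C₀ = D/Vd = 2417/234 ≈ 10.329 μg/mL.
Before the 5th dose, 4 doses have been given. Superposition: Cmin = C₀·(f + f² + … + f^4).
≈ 10.329 × (0.0814 + 0.0066 + 0.0005 + 0.0000) ≈ 10.329 × 0.0885 ≈ 0.914 μg/mL.

0.9 μg/mL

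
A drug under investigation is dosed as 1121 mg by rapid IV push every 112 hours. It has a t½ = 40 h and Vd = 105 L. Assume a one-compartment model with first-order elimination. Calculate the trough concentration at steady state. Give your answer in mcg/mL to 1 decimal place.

1.8 mcg/mL

k = ln2/t½ = ln2/40 ≈ 0.017329 h⁻¹; fraction remaining f = e^(−kτ) = e^(−0.017329×112) ≈ 0.1436.
At steady state, accumulation factor R = 1/(1 − e^(−kτ)) ≈ 1.1677.
Each bolus raises the concentration by D/Vd = 1121/105 ≈ 10.676 mcg/mL.
Steady-state peak Cmax,ss = C₀·R ≈ 10.676 × 1.1677 ≈ 12.466 mcg/mL.
Steady-state trough Cmin,ss = Cmax,ss·f ≈ 12.466 × 0.1436 ≈ 1.790 mcg/mL.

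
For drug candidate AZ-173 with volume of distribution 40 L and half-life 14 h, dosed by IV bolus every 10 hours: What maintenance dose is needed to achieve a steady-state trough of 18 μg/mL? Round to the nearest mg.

461 mg

τ/t½ = 10/14 ≈ 0.71429, so f = (1/2)^(10/14) ≈ 0.609507.
Cmin,ss = (D/Vd)·f/(1−f), so D = Cmin,ss·Vd·(1−f)/f.
D = 18 × 40 × (1−f)/f ≈ 18 × 40 × 0.64067 ≈ 461.28 mg.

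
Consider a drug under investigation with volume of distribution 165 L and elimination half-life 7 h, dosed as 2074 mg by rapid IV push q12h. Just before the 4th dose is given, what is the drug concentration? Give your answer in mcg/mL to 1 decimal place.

5.4 mcg/mL

f = (1/2)^(τ/t½) = (1/2)^(12/7) ≈ 0.3048.
C₀ = D/Vd = 2074/165 ≈ 12.570 mcg/mL.
Before the 4th dose, 3 doses have been given. Superposition: Cmin = C₀·(f + f² + … + f^3).
≈ 12.570 × (0.3048 + 0.0929 + 0.0283) ≈ 12.570 × 0.4260 ≈ 5.355 mcg/mL.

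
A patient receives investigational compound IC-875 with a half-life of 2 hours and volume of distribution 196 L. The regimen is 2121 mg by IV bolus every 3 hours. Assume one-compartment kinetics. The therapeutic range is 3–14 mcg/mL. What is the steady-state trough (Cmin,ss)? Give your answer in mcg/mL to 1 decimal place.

5.9 mcg/mL

Over one 3-h interval, 3/2 ≈ 1.5 half-lives elapse, leaving f ≈ 0.3536 of each dose.
At steady state, accumulation factor R = 1/(1 − e^(−kτ)) ≈ 1.5470.
Each bolus raises the concentration by D/Vd = 2121/196 ≈ 10.821 mcg/mL.
Cmax,ss = C₀/(1 − f) ≈ 10.821/0.6464 ≈ 16.740 mcg/mL.
Steady-state trough Cmin,ss = Cmax,ss·f ≈ 16.740 × 0.3536 ≈ 5.919 mcg/mL.
Trough 5.9 mcg/mL vs MEC 3 mcg/mL: adequate.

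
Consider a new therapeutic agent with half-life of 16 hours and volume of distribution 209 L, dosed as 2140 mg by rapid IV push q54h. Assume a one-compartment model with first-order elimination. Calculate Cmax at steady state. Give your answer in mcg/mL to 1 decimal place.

11.3 mcg/mL

τ/t½ = 54/16 ≈ 3.375, so fraction remaining f = (1/2)^(54/16) ≈ 0.0964.
At steady state, accumulation factor R = 1/(1 − e^(−kτ)) ≈ 1.1067.
Each bolus raises the concentration by D/Vd = 2140/209 ≈ 10.239 mcg/mL.
Steady-state peak Cmax,ss = C₀·R ≈ 10.239 × 1.1067 ≈ 11.332 mcg/mL.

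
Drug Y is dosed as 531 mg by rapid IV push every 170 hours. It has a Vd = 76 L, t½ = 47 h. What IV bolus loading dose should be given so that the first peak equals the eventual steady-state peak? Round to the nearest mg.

f = (1/2)^(170/47) ≈ 0.081502; accumulation ratio R = 1/(1−f) ≈ 1.08873.
Loading dose to hit Cmax,ss on first dose: D_load = D_maint·R ≈ 531 × 1.08873 ≈ 578.12 mg.

578 mg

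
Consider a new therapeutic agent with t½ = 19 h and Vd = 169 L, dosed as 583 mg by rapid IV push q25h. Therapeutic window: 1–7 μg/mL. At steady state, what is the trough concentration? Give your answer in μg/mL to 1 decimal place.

k = ln2/t½ = ln2/19 ≈ 0.036481 h⁻¹; fraction remaining f = e^(−kτ) = e^(−0.036481×25) ≈ 0.4017.
Single-dose peak C₀ = D/Vd = 583/169 ≈ 3.450 μg/mL.
Steady-state trough Cmin,ss = C₀·f/(1−f) ≈ 3.450 × 0.4017/0.5983 ≈ 2.316 μg/mL.
Trough 2.3 μg/mL vs MEC 1 μg/mL: adequate.

2.3 μg/mL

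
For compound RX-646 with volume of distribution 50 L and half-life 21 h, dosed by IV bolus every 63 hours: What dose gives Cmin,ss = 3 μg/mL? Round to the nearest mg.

τ/t½ = 63/21 ≈ 3, so f = (1/2)^(63/21) ≈ 0.125000.
Cmin,ss = (D/Vd)·f/(1−f), so D = Cmin,ss·Vd·(1−f)/f.
D = 3 × 50 × (1−f)/f ≈ 3 × 50 × 7.00000 ≈ 1050.00 mg.

1050 mg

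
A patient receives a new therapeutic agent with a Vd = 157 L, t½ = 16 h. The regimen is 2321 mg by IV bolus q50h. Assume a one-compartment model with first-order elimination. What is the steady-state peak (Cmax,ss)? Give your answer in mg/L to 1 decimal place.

τ/t½ = 50/16 ≈ 3.125, so fraction remaining f = (1/2)^(50/16) ≈ 0.1146.
At steady state, accumulation factor R = 1/(1 − e^(−kτ)) ≈ 1.1294.
Each bolus raises the concentration by D/Vd = 2321/157 ≈ 14.783 mg/L.
Cmax,ss = C₀/(1 − f) ≈ 14.783/0.8854 ≈ 16.696 mg/L.

16.7 mg/L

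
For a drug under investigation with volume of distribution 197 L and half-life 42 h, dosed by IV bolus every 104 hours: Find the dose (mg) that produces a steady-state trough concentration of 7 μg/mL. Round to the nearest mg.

6294 mg

τ/t½ = 104/42 ≈ 2.4762, so f = (1/2)^(104/42) ≈ 0.179718.
Cmin,ss = (D/Vd)·f/(1−f), so D = Cmin,ss·Vd·(1−f)/f.
D = 7 × 197 × (1−f)/f ≈ 7 × 197 × 4.56427 ≈ 6294.13 mg.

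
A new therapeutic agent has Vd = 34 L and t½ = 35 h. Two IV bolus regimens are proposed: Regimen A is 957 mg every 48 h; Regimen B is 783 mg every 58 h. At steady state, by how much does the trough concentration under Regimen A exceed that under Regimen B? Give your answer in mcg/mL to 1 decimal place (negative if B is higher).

Regimen A: f = (1/2)^(48/35) ≈ 0.3865; Cmin,ss = (957/34)·f/(1−f) ≈ 17.732 mcg/mL.
Regimen B: f = (1/2)^(58/35) ≈ 0.3171; Cmin,ss = (783/34)·f/(1−f) ≈ 10.694 mcg/mL.
Difference ≈ 17.732 − 10.694 ≈ 7.038 mcg/mL.

7.0 mcg/mL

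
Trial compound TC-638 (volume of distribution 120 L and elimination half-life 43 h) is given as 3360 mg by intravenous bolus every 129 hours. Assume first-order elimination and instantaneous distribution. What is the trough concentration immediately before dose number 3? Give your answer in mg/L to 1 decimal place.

3.9 mg/L

f = (1/2)^(τ/t½) = (1/2)^(129/43) ≈ 0.1250.
C₀ = D/Vd = 3360/120 ≈ 28.000 mg/L.
Before the 3rd dose, 2 doses have been given. Superposition: Cmin = C₀·(f + f²).
≈ 28.000 × (0.1250 + 0.0156) ≈ 28.000 × 0.1406 ≈ 3.937 mg/L.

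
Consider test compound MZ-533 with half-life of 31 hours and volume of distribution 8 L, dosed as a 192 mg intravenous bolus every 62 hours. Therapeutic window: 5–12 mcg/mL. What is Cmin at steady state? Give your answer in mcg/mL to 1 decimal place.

8.0 mcg/mL

The dosing interval is 2 half-lives, so f = 2^(−2) = 0.25.
At steady state, R = 1/(1 − 0.25) = 4/3.
Single-dose peak C₀ = D/Vd = 192/8 = 24 mcg/mL.
Steady-state peak Cmax,ss = C₀·R = 24 × 4/3 ≈ 32.000 mcg/mL.
Steady-state trough Cmin,ss = Cmax,ss·f ≈ 32.000 × 0.25 ≈ 8.000 mcg/mL.
Trough 8.0 mcg/mL vs MEC 5 mcg/mL: adequate.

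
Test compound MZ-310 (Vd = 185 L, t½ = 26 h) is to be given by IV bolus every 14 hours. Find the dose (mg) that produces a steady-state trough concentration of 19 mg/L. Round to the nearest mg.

τ/t½ = 14/26 ≈ 0.53846, so f = (1/2)^(14/26) ≈ 0.688505.
Cmin,ss = (D/Vd)·f/(1−f), so D = Cmin,ss·Vd·(1−f)/f.
D = 19 × 185 × (1−f)/f ≈ 19 × 185 × 0.45242 ≈ 1590.26 mg.

1590 mg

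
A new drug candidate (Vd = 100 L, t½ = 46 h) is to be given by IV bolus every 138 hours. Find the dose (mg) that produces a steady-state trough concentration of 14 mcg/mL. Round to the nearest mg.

τ/t½ = 138/46 ≈ 3, so f = (1/2)^(138/46) ≈ 0.125000.
Cmin,ss = (D/Vd)·f/(1−f), so D = Cmin,ss·Vd·(1−f)/f.
D = 14 × 100 × (1−f)/f ≈ 14 × 100 × 7.00000 ≈ 9800.00 mg.

9800 mg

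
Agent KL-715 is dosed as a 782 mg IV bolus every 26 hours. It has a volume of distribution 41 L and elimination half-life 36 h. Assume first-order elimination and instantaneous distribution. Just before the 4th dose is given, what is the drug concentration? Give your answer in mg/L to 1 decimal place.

22.8 mg/L

f = (1/2)^(τ/t½) = (1/2)^(26/36) ≈ 0.6062.
C₀ = D/Vd = 782/41 ≈ 19.073 mg/L.
Before the 4th dose, 3 doses have been given. Superposition: Cmin = C₀·(f + f² + … + f^3).
≈ 19.073 × (0.6062 + 0.3675 + 0.2228) ≈ 19.073 × 1.1965 ≈ 22.821 mg/L.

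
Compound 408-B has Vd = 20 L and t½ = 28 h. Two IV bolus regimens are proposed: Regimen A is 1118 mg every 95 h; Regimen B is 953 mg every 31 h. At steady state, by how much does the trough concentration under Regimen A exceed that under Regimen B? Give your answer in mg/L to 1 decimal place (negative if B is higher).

-35.4 mg/L

Regimen A: f = (1/2)^(95/28) ≈ 0.0952; Cmin,ss = (1118/20)·f/(1−f) ≈ 5.882 mg/L.
Regimen B: f = (1/2)^(31/28) ≈ 0.4642; Cmin,ss = (953/20)·f/(1−f) ≈ 41.282 mg/L.
Difference ≈ 5.882 − 41.282 ≈ -35.400 mg/L.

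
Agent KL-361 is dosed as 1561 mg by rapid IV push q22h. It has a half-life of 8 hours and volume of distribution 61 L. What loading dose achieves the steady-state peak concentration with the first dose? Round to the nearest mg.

1834 mg

f = (1/2)^(22/8) ≈ 0.148651; accumulation ratio R = 1/(1−f) ≈ 1.17461.
Loading dose to hit Cmax,ss on first dose: D_load = D_maint·R ≈ 1561 × 1.17461 ≈ 1833.57 mg.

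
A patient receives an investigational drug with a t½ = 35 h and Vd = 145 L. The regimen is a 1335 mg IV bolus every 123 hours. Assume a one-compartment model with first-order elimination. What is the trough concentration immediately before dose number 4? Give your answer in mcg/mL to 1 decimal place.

f = (1/2)^(τ/t½) = (1/2)^(123/35) ≈ 0.0875.
C₀ = D/Vd = 1335/145 ≈ 9.207 mcg/mL.
Before the 4th dose, 3 doses have been given. Superposition: Cmin = C₀·(f + f² + … + f^3).
≈ 9.207 × (0.0875 + 0.0077 + 0.0007) ≈ 9.207 × 0.0959 ≈ 0.883 mcg/mL.

0.9 mcg/mL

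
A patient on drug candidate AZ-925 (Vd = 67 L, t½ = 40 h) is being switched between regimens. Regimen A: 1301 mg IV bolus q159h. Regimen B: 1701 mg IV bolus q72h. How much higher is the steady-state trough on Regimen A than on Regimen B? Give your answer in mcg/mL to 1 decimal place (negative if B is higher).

Regimen A: f = (1/2)^(159/40) ≈ 0.0636; Cmin,ss = (1301/67)·f/(1−f) ≈ 1.319 mcg/mL.
Regimen B: f = (1/2)^(72/40) ≈ 0.2872; Cmin,ss = (1701/67)·f/(1−f) ≈ 10.229 mcg/mL.
Difference ≈ 1.319 − 10.229 ≈ -8.910 mcg/mL.

-8.9 mcg/mL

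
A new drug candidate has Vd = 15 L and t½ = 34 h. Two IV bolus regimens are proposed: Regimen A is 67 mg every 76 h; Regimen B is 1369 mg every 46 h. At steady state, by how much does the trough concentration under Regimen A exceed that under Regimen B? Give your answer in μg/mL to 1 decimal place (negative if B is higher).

Regimen A: f = (1/2)^(76/34) ≈ 0.2124; Cmin,ss = (67/15)·f/(1−f) ≈ 1.205 μg/mL.
Regimen B: f = (1/2)^(46/34) ≈ 0.3915; Cmin,ss = (1369/15)·f/(1−f) ≈ 58.720 μg/mL.
Difference ≈ 1.205 − 58.720 ≈ -57.515 μg/mL.

-57.5 μg/mL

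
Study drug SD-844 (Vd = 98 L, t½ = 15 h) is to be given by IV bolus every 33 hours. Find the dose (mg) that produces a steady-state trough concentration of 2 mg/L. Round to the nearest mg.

705 mg

τ/t½ = 33/15 ≈ 2.2, so f = (1/2)^(33/15) ≈ 0.217638.
Cmin,ss = (D/Vd)·f/(1−f), so D = Cmin,ss·Vd·(1−f)/f.
D = 2 × 98 × (1−f)/f ≈ 2 × 98 × 3.59479 ≈ 704.58 mg.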